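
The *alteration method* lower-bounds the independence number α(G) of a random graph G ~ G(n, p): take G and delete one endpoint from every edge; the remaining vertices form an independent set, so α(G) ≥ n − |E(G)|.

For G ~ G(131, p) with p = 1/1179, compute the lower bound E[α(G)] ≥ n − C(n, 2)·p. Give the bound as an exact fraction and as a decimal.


E[|E(G)|] = C(131, 2)·p = 8515 · (1/1179) = 65/9.
E[α(G)] ≥ n − E[|E(G)|] = 131 − 65/9 = 1114/9.
Numerically: ≈ 123.777778.
(This is only a lower bound; the true E[α(G)] may be larger.)

E[α(G)] ≥ 1114/9 ≈ 123.777778.


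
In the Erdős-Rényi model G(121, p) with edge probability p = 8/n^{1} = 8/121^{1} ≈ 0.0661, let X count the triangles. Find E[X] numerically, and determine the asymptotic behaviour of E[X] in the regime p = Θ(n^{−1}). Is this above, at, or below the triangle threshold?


Number of potential triangles: C(121, 3) = 287980.
Each occurs with probability p³ ≈ (0.0661)³ ≈ 2.89011e-04.
By linearity: E[X] = C(121, 3)·p³ ≈ 287980 · 2.89011e-04 ≈ 83.229.
Here α = 1, so p = 8/n is exactly at the triangle threshold p ~ 1/n. Asymptotically E[X] → c³/6 = 8³/6 = 256/3 ≈ 85.333, a bounded constant. In this regime the triangle count is asymptotically Poisson(c³/6).

E[X] ≈ 83.229; in regime p = Θ(1/n^{1}) E[X] stays bounded (at the triangle threshold p ~ 1/n).


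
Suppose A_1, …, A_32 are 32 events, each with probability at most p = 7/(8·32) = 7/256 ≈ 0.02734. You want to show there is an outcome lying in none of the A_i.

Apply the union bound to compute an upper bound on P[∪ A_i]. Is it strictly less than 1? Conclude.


Union bound: P[∪_{i=1}^{32} A_i] ≤ Σ_i P[A_i] ≤ 32·p = 32·(7/256) = 7/8.
Numerically: 7/8 ≈ 0.87500.
Is 7/8 < 1? YES.
Since P[∪ A_i] ≤ 7/8 < 1, the complement has P[∩ A_i^c] ≥ 1 − 7/8 = 1/8 > 0, so some outcome avoids every A_i.

32·p = 7/8 ≈ 0.87500; existence CERTIFIED by the union bound.


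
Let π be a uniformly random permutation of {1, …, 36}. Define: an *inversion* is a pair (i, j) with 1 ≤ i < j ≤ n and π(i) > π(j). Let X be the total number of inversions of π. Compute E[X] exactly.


Write X = Σ X_I over the C(36, 2) = 630 pairs i < j, with X_I the indicator of one inversion.
There are 630 indicators.
For each fixed pair i < j, the values π(i) and π(j) are two distinct elements of {1, …, 36} in uniformly random order; by symmetry P[π(i) > π(j)] = 1/2.
By linearity: E[X] = 630 · (1/2) = C(36, 2) · (1/2) = 630/2 = 315 ≈ 315.000000.

E[X] = 315 = 315.000000.


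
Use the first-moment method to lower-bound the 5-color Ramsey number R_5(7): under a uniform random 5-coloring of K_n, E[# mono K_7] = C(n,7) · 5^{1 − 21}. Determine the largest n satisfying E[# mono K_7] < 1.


We need C(n, 7) · 5^{1 − 21} < 1, i.e. C(n, 7) < 5^{21 − 1} = 95367431640625.
Check values of n near the boundary:
  n = 335: C(335, 7) = 88202498238195; 88202498238195 < 95367431640625? YES
  n = 336: C(336, 7) = 90079147136880; 90079147136880 < 95367431640625? YES
  n = 337: C(337, 7) = 91989916924632; 91989916924632 < 95367431640625? YES
  n = 338: C(338, 7) = 93935323022736; 93935323022736 < 95367431640625? YES
  n = 339: C(339, 7) = 95915887062372; 95915887062372 < 95367431640625? NO
  n = 340: C(340, 7) = 97932136940560; 97932136940560 < 95367431640625? NO
The largest n with C(n, 7) < 95367431640625 is n = 338 (where E[X] = 93935323022736/95367431640625 ≈ 0.98498). Hence R_5(7) > 338, i.e. R_5(7) ≥ 339.

Largest n = 338; hence R_5(7) > 338.


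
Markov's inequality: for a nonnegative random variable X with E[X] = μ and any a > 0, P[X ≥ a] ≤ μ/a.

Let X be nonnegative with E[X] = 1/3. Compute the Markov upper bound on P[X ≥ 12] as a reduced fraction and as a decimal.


μ = E[X] = 1/3, a = 12.
Markov: P[X ≥ 12] ≤ μ/a = (1/3)/12 = 1/36.
Numerically: ≈ 0.027778.
(Since a = 12 > μ = 0.333333, the bound 1/36 is < 1 and informative.)

P[X ≥ 12] ≤ 1/36 ≈ 0.027778.


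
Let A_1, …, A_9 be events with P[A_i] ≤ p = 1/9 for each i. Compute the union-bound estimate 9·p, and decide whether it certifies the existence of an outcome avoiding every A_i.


Union bound: P[∪_{i=1}^{9} A_i] ≤ Σ_i P[A_i] ≤ 9·p = 9·(1/9) = 1.
Numerically: 1 ≈ 1.000.
Is 1 < 1? NO.
Since the bound 1 is ≥ 1, the union bound is uninformative here; it does NOT by itself certify existence.

9·p = 1 ≈ 1.000; existence NOT certified by the union bound.


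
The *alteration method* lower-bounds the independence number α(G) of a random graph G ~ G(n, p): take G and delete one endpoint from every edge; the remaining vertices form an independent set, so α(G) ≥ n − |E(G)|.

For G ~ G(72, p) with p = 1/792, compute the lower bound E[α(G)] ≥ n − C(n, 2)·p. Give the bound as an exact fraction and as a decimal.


E[|E(G)|] = C(72, 2)·p = 2556 · (1/792) = 71/22.
E[α(G)] ≥ n − E[|E(G)|] = 72 − 71/22 = 1513/22.
Numerically: ≈ 68.7727.
(This is only a lower bound; the true E[α(G)] may be larger.)

E[α(G)] ≥ 1513/22 ≈ 68.7727.


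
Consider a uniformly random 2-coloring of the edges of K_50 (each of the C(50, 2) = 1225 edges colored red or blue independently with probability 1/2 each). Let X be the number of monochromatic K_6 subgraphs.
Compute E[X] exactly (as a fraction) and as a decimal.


Let X = Σ_S X_S over the C(50, 6) = 15890700 subsets S of size 6, where X_S = 1 if the K_6 on S is monochromatic.
For a fixed S, the K_6 on S has C(6, 2) = 15 edges. P[all 15 edges red] = (1/2)^15, and likewise for blue, so P[monochromatic] = 2·(1/2)^15 = 2^{1 − 15} = 1/16384.
By linearity: E[X] = C(50, 6) · 2^{1 − 15} = 15890700 · 1/16384 = 3972675/4096.
Numerically: E[X] ≈ 969.8914.

E[X] = C(50,6)·2^(1−C(6,2)) = 3972675/4096 ≈ 969.8914.


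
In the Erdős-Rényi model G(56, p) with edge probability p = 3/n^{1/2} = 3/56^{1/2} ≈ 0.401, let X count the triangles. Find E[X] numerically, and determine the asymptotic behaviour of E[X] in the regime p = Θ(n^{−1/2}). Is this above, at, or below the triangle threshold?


Number of potential triangles: C(56, 3) = 27720.
Each occurs with probability p³ ≈ (0.401)³ ≈ 6.44290e-02.
By linearity: E[X] = C(56, 3)·p³ ≈ 27720 · 6.44290e-02 ≈ 1785.973.
Since α = 1/2 < 1, p = c/n^{1/2} ≫ 1/n is above the triangle threshold p ~ 1/n. Asymptotically E[X] ~ (c³/6)·n^{3(1−α)} = (3³/6)·n^{1.5} → ∞; triangles are abundant w.h.p.

E[X] ≈ 1785.973; in regime p = Θ(1/n^{1/2}) E[X] diverges (above the triangle threshold p ~ 1/n).


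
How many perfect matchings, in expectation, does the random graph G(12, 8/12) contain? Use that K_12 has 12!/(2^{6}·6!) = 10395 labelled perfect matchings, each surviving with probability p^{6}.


K_12 has 12!/(2^{6}·6!) = 10395 labelled perfect matchings.
For each such perfect matching H, let X_H = 1 if all 6 edges of H are present in G. Then P[X_H = 1] = p^{6} = (2/3)^{6} = 64/729.
By linearity: E[X] = Σ_H E[X_H] = 10395 · p^{6} = 10395 · 64/729 = 24640/27.
Numerically: E[X] ≈ 912.6.

E[X] = 10395 · (2/3)^{6} = 24640/27 ≈ 912.6.


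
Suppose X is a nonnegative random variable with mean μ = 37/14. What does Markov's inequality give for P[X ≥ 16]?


μ = E[X] = 37/14, a = 16.
Markov: P[X ≥ 16] ≤ μ/a = (37/14)/16 = 37/224.
Numerically: ≈ 0.16518.
(Since a = 16 > μ = 2.64286, the bound 37/224 is < 1 and informative.)

P[X ≥ 16] ≤ 37/224 ≈ 0.16518.


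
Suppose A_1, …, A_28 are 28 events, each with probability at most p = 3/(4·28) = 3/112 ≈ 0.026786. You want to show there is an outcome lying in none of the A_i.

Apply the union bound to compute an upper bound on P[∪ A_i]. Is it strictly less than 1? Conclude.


Union bound: P[∪_{i=1}^{28} A_i] ≤ Σ_i P[A_i] ≤ 28·p = 28·(3/112) = 3/4.
Numerically: 3/4 ≈ 0.750000.
Is 3/4 < 1? YES.
Since P[∪ A_i] ≤ 3/4 < 1, the complement has P[∩ A_i^c] ≥ 1 − 3/4 = 1/4 > 0, so some outcome avoids every A_i.

28·p = 3/4 ≈ 0.750000; existence CERTIFIED by the union bound.


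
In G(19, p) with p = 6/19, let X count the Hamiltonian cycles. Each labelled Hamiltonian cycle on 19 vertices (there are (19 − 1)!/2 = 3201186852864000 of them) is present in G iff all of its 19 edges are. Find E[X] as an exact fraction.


K_19 has (19 − 1)!/2 = 3201186852864000 labelled Hamiltonian cycles.
For each such Hamiltonian cycle H, let X_H = 1 if all 19 edges of H are present in G. Then P[X_H = 1] = p^{19} = (6/19)^{19} = 609359740010496/1978419655660313589123979.
By linearity: E[X] = Σ_H E[X_H] = 3201186852864000 · p^{19} = 3201186852864000 · 609359740010496/1978419655660313589123979 = 1950674388386224952567660544000/1978419655660313589123979.
Numerically: E[X] ≈ 9.8598e+05.

E[X] = 3201186852864000 · (6/19)^{19} = 1950674388386224952567660544000/1978419655660313589123979 ≈ 9.8598e+05.


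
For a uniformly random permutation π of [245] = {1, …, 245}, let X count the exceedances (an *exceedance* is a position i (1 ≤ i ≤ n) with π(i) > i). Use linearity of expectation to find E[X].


Write X = Σ_{i=1}^{245} X_i, where X_i = 1_{π(i) > i}.
For each fixed i, π(i) is uniform over {1, …, 245} (marginal of a uniform permutation), so P[π(i) > i] = (n − i)/n. Summing: Σ_{i=1}^{245} (n − i)/n = (0 + 1 + … + 244)/245 = 245(245 − 1)/(2·245) = (245 − 1)/2.
Hence E[X] = Σ_{i=1}^{245} (245 − i)/245 = 122 ≈ 122.00000.

E[X] = 122 = 122.00000.


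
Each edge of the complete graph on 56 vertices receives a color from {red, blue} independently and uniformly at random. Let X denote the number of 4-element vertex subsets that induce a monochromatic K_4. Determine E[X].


Let X = Σ_S X_S over the C(56, 4) = 367290 subsets S of size 4, where X_S = 1 if the K_4 on S is monochromatic.
For a fixed S, the K_4 on S has C(4, 2) = 6 edges. P[all 6 edges red] = (1/2)^6, and likewise for blue, so P[monochromatic] = 2·(1/2)^6 = 2^{1 − 6} = 1/32.
By linearity: E[X] = C(56, 4) · 2^{1 − 6} = 367290 · 1/32 = 183645/16.
Numerically: E[X] ≈ 11477.81250.

E[X] = C(56,4)·2^(1−C(4,2)) = 183645/16 ≈ 11477.81250.


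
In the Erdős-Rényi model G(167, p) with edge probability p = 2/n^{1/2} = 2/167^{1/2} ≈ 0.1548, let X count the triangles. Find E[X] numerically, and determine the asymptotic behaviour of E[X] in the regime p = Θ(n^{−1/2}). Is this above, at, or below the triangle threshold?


Number of potential triangles: C(167, 3) = 762355.
Each occurs with probability p³ ≈ (0.1548)³ ≈ 3.706938e-03.
By linearity: E[X] = C(167, 3)·p³ ≈ 762355 · 3.706938e-03 ≈ 2826.0024.
Since α = 1/2 < 1, p = c/n^{1/2} ≫ 1/n is above the triangle threshold p ~ 1/n. Asymptotically E[X] ~ (c³/6)·n^{3(1−α)} = (2³/6)·n^{1.5} → ∞; triangles are abundant w.h.p.

E[X] ≈ 2826.0024; in regime p = Θ(1/n^{1/2}) E[X] diverges (above the triangle threshold p ~ 1/n).


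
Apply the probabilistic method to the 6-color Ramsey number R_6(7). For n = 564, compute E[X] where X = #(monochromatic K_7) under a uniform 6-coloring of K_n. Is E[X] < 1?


E[X] = C(564, 7) · 6^{1 − 21} = 3469685994423792 · 6^{−20} = 3469685994423792/3656158440062976.
As a reduced fraction: E[X] = 24095041627943/25389989167104 ≈ 0.9489977.
Is E[X] < 1? YES.
Since E[X] < 1, there exists a 6-coloring of K_{564} with no monochromatic K_7; hence R_6(7) > 564.

E[X] = 24095041627943/25389989167104 ≈ 0.9489977; E[X] < 1, so R_6(7) > 564.


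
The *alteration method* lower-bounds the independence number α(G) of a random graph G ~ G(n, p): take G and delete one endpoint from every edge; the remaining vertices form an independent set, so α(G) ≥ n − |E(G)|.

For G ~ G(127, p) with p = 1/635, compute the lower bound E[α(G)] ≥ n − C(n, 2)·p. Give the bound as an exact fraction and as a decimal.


E[|E(G)|] = C(127, 2)·p = 8001 · (1/635) = 63/5.
E[α(G)] ≥ n − E[|E(G)|] = 127 − 63/5 = 572/5.
Numerically: ≈ 114.400000.
(This is only a lower bound; the true E[α(G)] may be larger.)

E[α(G)] ≥ 572/5 ≈ 114.400000.


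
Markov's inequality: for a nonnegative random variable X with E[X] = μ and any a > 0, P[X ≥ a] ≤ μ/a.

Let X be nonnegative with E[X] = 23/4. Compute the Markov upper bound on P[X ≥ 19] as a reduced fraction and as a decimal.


μ = E[X] = 23/4, a = 19.
Markov: P[X ≥ 19] ≤ μ/a = (23/4)/19 = 23/76.
Numerically: ≈ 0.30263.
(Since a = 19 > μ = 5.75000, the bound 23/76 is < 1 and informative.)

P[X ≥ 19] ≤ 23/76 ≈ 0.30263.


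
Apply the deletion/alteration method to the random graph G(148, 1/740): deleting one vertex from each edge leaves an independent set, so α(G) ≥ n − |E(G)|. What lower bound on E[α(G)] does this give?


E[|E(G)|] = C(148, 2)·p = 10878 · (1/740) = 147/10.
E[α(G)] ≥ n − E[|E(G)|] = 148 − 147/10 = 1333/10.
Numerically: ≈ 133.30000.
(This is only a lower bound; the true E[α(G)] may be larger.)

E[α(G)] ≥ 1333/10 ≈ 133.30000.


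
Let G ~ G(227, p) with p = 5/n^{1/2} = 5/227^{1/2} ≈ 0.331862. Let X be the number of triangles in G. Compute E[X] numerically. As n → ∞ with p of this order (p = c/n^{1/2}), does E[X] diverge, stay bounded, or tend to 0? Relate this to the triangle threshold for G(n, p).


Number of potential triangles: C(227, 3) = 1923825.
Each occurs with probability p³ ≈ (0.331862)³ ≈ 3.65486405e-02.
By linearity: E[X] = C(227, 3)·p³ ≈ 1923825 · 3.65486405e-02 ≈ 70313.188323.
Since α = 1/2 < 1, p = c/n^{1/2} ≫ 1/n is above the triangle threshold p ~ 1/n. Asymptotically E[X] ~ (c³/6)·n^{3(1−α)} = (5³/6)·n^{1.5} → ∞; triangles are abundant w.h.p.

E[X] ≈ 70313.188323; in regime p = Θ(1/n^{1/2}) E[X] diverges (above the triangle threshold p ~ 1/n).


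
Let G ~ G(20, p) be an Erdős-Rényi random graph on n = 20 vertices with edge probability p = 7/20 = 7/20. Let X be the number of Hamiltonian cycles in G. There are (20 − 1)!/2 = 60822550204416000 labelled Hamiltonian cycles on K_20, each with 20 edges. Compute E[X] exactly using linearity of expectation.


K_20 has (20 − 1)!/2 = 60822550204416000 labelled Hamiltonian cycles.
For each such Hamiltonian cycle H, let X_H = 1 if all 20 edges of H are present in G. Then P[X_H = 1] = p^{20} = (7/20)^{20} = 79792266297612001/104857600000000000000000000.
Summing the indicators: E[X] = Σ_H E[X_H] = 60822550204416000 · p^{20} = 60822550204416000 · 79792266297612001/104857600000000000000000000 = 1184855742873690605203907421/25600000000000000000.
Numerically: E[X] ≈ 4.6283e+07.

E[X] = 60822550204416000 · (7/20)^{20} = 1184855742873690605203907421/25600000000000000000 ≈ 4.6283e+07.


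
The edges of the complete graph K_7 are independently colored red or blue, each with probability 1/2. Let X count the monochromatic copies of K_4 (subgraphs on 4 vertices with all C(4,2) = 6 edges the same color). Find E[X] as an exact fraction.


Let X = Σ_S X_S over the C(7, 4) = 35 subsets S of size 4, where X_S = 1 if the K_4 on S is monochromatic.
For a fixed S, the K_4 on S has C(4, 2) = 6 edges. P[all 6 edges red] = (1/2)^6, and likewise for blue, so P[monochromatic] = 2·(1/2)^6 = 2^{1 − 6} = 1/32.
By linearity of expectation: E[X] = C(7, 4) · 2^{1 − 6} = 35 · 1/32 = 35/32.
Numerically: E[X] ≈ 1.094.

E[X] = C(7,4)·2^(1−C(4,2)) = 35/32 ≈ 1.094.


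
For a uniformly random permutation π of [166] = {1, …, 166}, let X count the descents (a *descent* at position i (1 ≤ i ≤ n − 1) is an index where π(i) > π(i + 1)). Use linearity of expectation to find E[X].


Write X = Σ X_I over i = 1, …, 165, with X_I the indicator of one descent.
There are 165 indicators.
For each fixed i, the pair (π(i), π(i+1)) is a uniformly random ordered pair of distinct values from {1, …, 166}; by symmetry P[π(i) > π(i+1)] = 1/2.
By linearity: E[X] = 165 · (1/2) = (166 − 1) · (1/2) = 165/2 ≈ 82.500000.

E[X] = 165/2 = 82.500000.


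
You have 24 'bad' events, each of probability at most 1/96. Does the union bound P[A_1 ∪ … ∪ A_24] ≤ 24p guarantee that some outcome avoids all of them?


Union bound: P[∪_{i=1}^{24} A_i] ≤ Σ_i P[A_i] ≤ 24·p = 24·(1/96) = 1/4.
Numerically: 1/4 ≈ 0.2500.
Is 1/4 < 1? YES.
Since P[∪ A_i] ≤ 1/4 < 1, the complement has P[∩ A_i^c] ≥ 1 − 1/4 = 3/4 > 0, so some outcome avoids every A_i.

24·p = 1/4 ≈ 0.2500; existence CERTIFIED by the union bound.


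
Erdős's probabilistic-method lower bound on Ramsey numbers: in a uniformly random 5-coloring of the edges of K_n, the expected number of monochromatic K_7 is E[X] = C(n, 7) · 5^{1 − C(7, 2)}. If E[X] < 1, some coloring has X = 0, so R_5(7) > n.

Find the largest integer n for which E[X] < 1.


We need C(n, 7) · 5^{1 − 21} < 1, i.e. C(n, 7) < 5^{21 − 1} = 95367431640625.
Check values of n near the boundary:
  n = 336: C(336, 7) = 90079147136880; 90079147136880 < 95367431640625? YES
  n = 337: C(337, 7) = 91989916924632; 91989916924632 < 95367431640625? YES
  n = 338: C(338, 7) = 93935323022736; 93935323022736 < 95367431640625? YES
  n = 339: C(339, 7) = 95915887062372; 95915887062372 < 95367431640625? NO
The largest n with C(n, 7) < 95367431640625 is n = 338 (where E[X] = 93935323022736/95367431640625 ≈ 0.9850). Hence R_5(7) > 338, i.e. R_5(7) ≥ 339.

Largest n = 338; hence R_5(7) > 338.


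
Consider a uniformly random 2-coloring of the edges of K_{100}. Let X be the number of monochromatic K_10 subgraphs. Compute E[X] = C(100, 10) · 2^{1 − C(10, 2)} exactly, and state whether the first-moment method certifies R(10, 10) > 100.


E[X] = C(100, 10) · 2^{1 − 45} = 17310309456440 · 2^{−44} = 17310309456440/17592186044416.
As a reduced fraction: E[X] = 2163788682055/2199023255552 ≈ 0.9839772.
Is E[X] < 1? YES.
Since E[X] < 1, there exists a 2-coloring of K_{100} with no monochromatic K_10; hence R(10, 10) > 100.

E[X] = 2163788682055/2199023255552 ≈ 0.9839772; E[X] < 1, so R(10, 10) > 100.


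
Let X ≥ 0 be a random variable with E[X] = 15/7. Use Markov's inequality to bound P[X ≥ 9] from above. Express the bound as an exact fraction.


μ = E[X] = 15/7, a = 9.
Markov: P[X ≥ 9] ≤ μ/a = (15/7)/9 = 5/21.
Numerically: ≈ 0.238.
(Since a = 9 > μ = 2.143, the bound 5/21 is < 1 and informative.)

P[X ≥ 9] ≤ 5/21 ≈ 0.238.


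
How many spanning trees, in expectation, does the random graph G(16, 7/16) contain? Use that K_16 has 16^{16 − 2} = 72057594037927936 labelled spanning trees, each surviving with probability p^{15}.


K_16 has 16^{16 − 2} = 72057594037927936 labelled spanning trees.
For each such spanning tree H, let X_H = 1 if all 15 edges of H are present in G. Then P[X_H = 1] = p^{15} = (7/16)^{15} = 4747561509943/1152921504606846976.
By linearity of expectation: E[X] = Σ_H E[X_H] = 72057594037927936 · p^{15} = 72057594037927936 · 4747561509943/1152921504606846976 = 4747561509943/16.
Numerically: E[X] ≈ 2.97e+11.

E[X] = 72057594037927936 · (7/16)^{15} = 4747561509943/16 ≈ 2.97e+11.


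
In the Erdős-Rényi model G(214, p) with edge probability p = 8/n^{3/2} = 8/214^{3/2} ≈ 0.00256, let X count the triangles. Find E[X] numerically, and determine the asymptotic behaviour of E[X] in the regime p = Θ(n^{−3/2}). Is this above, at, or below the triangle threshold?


Number of potential triangles: C(214, 3) = 1610564.
Each occurs with probability p³ ≈ (0.00256)³ ≈ 1.66881e-08.
By linearity: E[X] = C(214, 3)·p³ ≈ 1610564 · 1.66881e-08 ≈ 0.027.
Since α = 3/2 > 1, p = c/n^{3/2} = o(1/n) is below the triangle threshold p ~ 1/n. Asymptotically E[X] ~ (c³/6)·n^{3(1−α)} = (8³/6)·n^{-1.5} → 0, so by Markov's inequality G has no triangles w.h.p.

E[X] ≈ 0.027; in regime p = Θ(1/n^{3/2}) E[X] tends to 0 (below the triangle threshold p ~ 1/n).


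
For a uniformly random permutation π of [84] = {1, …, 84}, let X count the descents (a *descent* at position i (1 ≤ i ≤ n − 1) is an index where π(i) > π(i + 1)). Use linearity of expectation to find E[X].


Write X = Σ X_I over i = 1, …, 83, with X_I the indicator of one descent.
There are 83 indicators.
For each fixed i, the pair (π(i), π(i+1)) is a uniformly random ordered pair of distinct values from {1, …, 84}; by symmetry P[π(i) > π(i+1)] = 1/2.
By linearity: E[X] = 83 · (1/2) = (84 − 1) · (1/2) = 83/2 ≈ 41.500.

E[X] = 83/2 = 41.500.


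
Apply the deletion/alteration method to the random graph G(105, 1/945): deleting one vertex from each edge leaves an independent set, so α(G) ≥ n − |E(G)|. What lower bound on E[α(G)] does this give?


E[|E(G)|] = C(105, 2)·p = 5460 · (1/945) = 52/9.
E[α(G)] ≥ n − E[|E(G)|] = 105 − 52/9 = 893/9.
Numerically: ≈ 99.22222.
(This is only a lower bound; the true E[α(G)] may be larger.)

E[α(G)] ≥ 893/9 ≈ 99.22222.


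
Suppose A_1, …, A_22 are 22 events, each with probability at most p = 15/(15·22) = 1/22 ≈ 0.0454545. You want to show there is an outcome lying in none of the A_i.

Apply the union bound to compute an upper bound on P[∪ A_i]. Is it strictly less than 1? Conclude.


Union bound: P[∪_{i=1}^{22} A_i] ≤ Σ_i P[A_i] ≤ 22·p = 22·(1/22) = 1.
Numerically: 1 ≈ 1.0000000.
Is 1 < 1? NO.
Since the bound 1 is ≥ 1, the union bound is uninformative here; it does NOT by itself certify existence.

22·p = 1 ≈ 1.0000000; existence NOT certified by the union bound.


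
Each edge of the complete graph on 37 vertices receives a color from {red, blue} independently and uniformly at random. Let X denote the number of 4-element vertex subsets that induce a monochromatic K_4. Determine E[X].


Let X = Σ_S X_S over the C(37, 4) = 66045 subsets S of size 4, where X_S = 1 if the K_4 on S is monochromatic.
For a fixed S, the K_4 on S has C(4, 2) = 6 edges. P[all 6 edges red] = (1/2)^6, and likewise for blue, so P[monochromatic] = 2·(1/2)^6 = 2^{1 − 6} = 1/32.
By linearity: E[X] = C(37, 4) · 2^{1 − 6} = 66045 · 1/32 = 66045/32.
Numerically: E[X] ≈ 2063.906250.

E[X] = C(37,4)·2^(1−C(4,2)) = 66045/32 ≈ 2063.906250.


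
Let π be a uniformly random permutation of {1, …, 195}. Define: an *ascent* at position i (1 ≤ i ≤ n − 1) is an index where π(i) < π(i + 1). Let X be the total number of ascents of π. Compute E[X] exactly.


Write X = Σ X_I over i = 1, …, 194, with X_I the indicator of one ascent.
There are 194 indicators.
For each fixed i, the pair (π(i), π(i+1)) is a uniformly random ordered pair of distinct values from {1, …, 195}; by symmetry P[π(i) < π(i+1)] = 1/2.
By linearity: E[X] = 194 · (1/2) = (195 − 1) · (1/2) = 97 ≈ 97.000.

E[X] = 97 = 97.000.


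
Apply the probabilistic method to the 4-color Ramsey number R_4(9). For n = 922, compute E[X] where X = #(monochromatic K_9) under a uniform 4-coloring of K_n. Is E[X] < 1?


E[X] = C(922, 9) · 4^{1 − 36} = 1275867683890227543270 · 4^{−35} = 1275867683890227543270/1180591620717411303424.
As a reduced fraction: E[X] = 637933841945113771635/590295810358705651712 ≈ 1.0807020.
Is E[X] < 1? NO.
Since E[X] ≥ 1, the first-moment bound is inconclusive at n = 922; it does NOT by itself certify R_4(9) > 922.

E[X] = 637933841945113771635/590295810358705651712 ≈ 1.0807020; E[X] ≥ 1; first-moment method inconclusive here.


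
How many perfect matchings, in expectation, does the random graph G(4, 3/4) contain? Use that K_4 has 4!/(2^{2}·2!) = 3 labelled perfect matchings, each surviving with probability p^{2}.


K_4 has 4!/(2^{2}·2!) = 3 labelled perfect matchings.
For each such perfect matching H, let X_H = 1 if all 2 edges of H are present in G. Then P[X_H = 1] = p^{2} = (3/4)^{2} = 9/16.
Summing the indicators: E[X] = Σ_H E[X_H] = 3 · p^{2} = 3 · 9/16 = 27/16.
Numerically: E[X] ≈ 1.69.

E[X] = 3 · (3/4)^{2} = 27/16 ≈ 1.69.


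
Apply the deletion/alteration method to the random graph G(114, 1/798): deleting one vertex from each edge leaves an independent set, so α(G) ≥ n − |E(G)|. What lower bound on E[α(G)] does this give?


E[|E(G)|] = C(114, 2)·p = 6441 · (1/798) = 113/14.
E[α(G)] ≥ n − E[|E(G)|] = 114 − 113/14 = 1483/14.
Numerically: ≈ 105.9286.
(This is only a lower bound; the true E[α(G)] may be larger.)

E[α(G)] ≥ 1483/14 ≈ 105.9286.


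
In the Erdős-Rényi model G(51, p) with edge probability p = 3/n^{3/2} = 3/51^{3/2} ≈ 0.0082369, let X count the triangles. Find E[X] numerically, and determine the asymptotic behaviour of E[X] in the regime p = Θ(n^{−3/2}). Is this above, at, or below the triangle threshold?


Number of potential triangles: C(51, 3) = 20825.
Each occurs with probability p³ ≈ (0.0082369)³ ≈ 5.5885350e-07.
By linearity: E[X] = C(51, 3)·p³ ≈ 20825 · 5.5885350e-07 ≈ 0.01164.
Since α = 3/2 > 1, p = c/n^{3/2} = o(1/n) is below the triangle threshold p ~ 1/n. Asymptotically E[X] ~ (c³/6)·n^{3(1−α)} = (3³/6)·n^{-1.5} → 0, so by Markov's inequality G has no triangles w.h.p.

E[X] ≈ 0.01164; in regime p = Θ(1/n^{3/2}) E[X] tends to 0 (below the triangle threshold p ~ 1/n).


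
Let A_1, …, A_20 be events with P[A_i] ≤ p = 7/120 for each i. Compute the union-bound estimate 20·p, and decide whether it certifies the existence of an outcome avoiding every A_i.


Union bound: P[∪_{i=1}^{20} A_i] ≤ Σ_i P[A_i] ≤ 20·p = 20·(7/120) = 7/6.
Numerically: 7/6 ≈ 1.167.
Is 7/6 < 1? NO.
Since the bound 7/6 is ≥ 1, the union bound is uninformative here; it does NOT by itself certify existence.

20·p = 7/6 ≈ 1.167; existence NOT certified by the union bound.


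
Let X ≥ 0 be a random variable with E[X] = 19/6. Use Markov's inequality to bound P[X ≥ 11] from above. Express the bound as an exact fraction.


μ = E[X] = 19/6, a = 11.
Markov: P[X ≥ 11] ≤ μ/a = (19/6)/11 = 19/66.
Numerically: ≈ 0.28788.
(Since a = 11 > μ = 3.16667, the bound 19/66 is < 1 and informative.)

P[X ≥ 11] ≤ 19/66 ≈ 0.28788.


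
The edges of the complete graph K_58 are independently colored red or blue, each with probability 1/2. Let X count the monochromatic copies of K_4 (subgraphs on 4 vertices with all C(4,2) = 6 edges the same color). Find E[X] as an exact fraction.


Let X = Σ_S X_S over the C(58, 4) = 424270 subsets S of size 4, where X_S = 1 if the K_4 on S is monochromatic.
For a fixed S, the K_4 on S has C(4, 2) = 6 edges. P[all 6 edges red] = (1/2)^6, and likewise for blue, so P[monochromatic] = 2·(1/2)^6 = 2^{1 − 6} = 1/32.
By linearity of expectation: E[X] = C(58, 4) · 2^{1 − 6} = 424270 · 1/32 = 212135/16.
Numerically: E[X] ≈ 13258.438.

E[X] = C(58,4)·2^(1−C(4,2)) = 212135/16 ≈ 13258.438.


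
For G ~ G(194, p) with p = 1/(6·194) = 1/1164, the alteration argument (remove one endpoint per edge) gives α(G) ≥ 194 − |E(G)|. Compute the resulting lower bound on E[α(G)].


E[|E(G)|] = C(194, 2)·p = 18721 · (1/1164) = 193/12.
E[α(G)] ≥ n − E[|E(G)|] = 194 − 193/12 = 2135/12.
Numerically: ≈ 177.9167.
(This is only a lower bound; the true E[α(G)] may be larger.)

E[α(G)] ≥ 2135/12 ≈ 177.9167.


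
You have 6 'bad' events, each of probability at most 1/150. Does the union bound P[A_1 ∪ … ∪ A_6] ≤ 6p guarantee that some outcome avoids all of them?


Union bound: P[∪_{i=1}^{6} A_i] ≤ Σ_i P[A_i] ≤ 6·p = 6·(1/150) = 1/25.
Numerically: 1/25 ≈ 0.040.
Is 1/25 < 1? YES.
Since P[∪ A_i] ≤ 1/25 < 1, the complement has P[∩ A_i^c] ≥ 1 − 1/25 = 24/25 > 0, so some outcome avoids every A_i.

6·p = 1/25 ≈ 0.040; existence CERTIFIED by the union bound.


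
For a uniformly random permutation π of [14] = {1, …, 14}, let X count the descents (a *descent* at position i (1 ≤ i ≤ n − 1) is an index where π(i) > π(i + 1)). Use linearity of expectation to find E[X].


Write X = Σ X_I over i = 1, …, 13, with X_I the indicator of one descent.
There are 13 indicators.
For each fixed i, the pair (π(i), π(i+1)) is a uniformly random ordered pair of distinct values from {1, …, 14}; by symmetry P[π(i) > π(i+1)] = 1/2.
By linearity: E[X] = 13 · (1/2) = (14 − 1) · (1/2) = 13/2 ≈ 6.500000.

E[X] = 13/2 = 6.500000.


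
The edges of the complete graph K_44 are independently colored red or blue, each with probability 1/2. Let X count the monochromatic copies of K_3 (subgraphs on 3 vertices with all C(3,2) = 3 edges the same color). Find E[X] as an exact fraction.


Let X = Σ_S X_S over the C(44, 3) = 13244 subsets S of size 3, where X_S = 1 if the K_3 on S is monochromatic.
For a fixed S, the K_3 on S has C(3, 2) = 3 edges. P[all 3 edges red] = (1/2)^3, and likewise for blue, so P[monochromatic] = 2·(1/2)^3 = 2^{1 − 3} = 1/4.
Summing: E[X] = C(44, 3) · 2^{1 − 3} = 13244 · 1/4 = 3311.
Numerically: E[X] ≈ 3311.000.

E[X] = C(44,3)·2^(1−C(3,2)) = 3311 ≈ 3311.000.


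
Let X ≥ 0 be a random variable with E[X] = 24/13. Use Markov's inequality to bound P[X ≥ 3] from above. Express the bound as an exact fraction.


μ = E[X] = 24/13, a = 3.
Markov: P[X ≥ 3] ≤ μ/a = (24/13)/3 = 8/13.
Numerically: ≈ 0.615.
(Since a = 3 > μ = 1.846, the bound 8/13 is < 1 and informative.)

P[X ≥ 3] ≤ 8/13 ≈ 0.615.


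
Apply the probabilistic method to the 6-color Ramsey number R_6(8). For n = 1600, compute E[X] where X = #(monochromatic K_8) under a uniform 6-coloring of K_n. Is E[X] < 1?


E[X] = C(1600, 8) · 6^{1 − 28} = 1046712188466516943800 · 6^{−27} = 1046712188466516943800/1023490369077469249536.
As a reduced fraction: E[X] = 4845889761419059925/4738381338321616896 ≈ 1.02269.
Is E[X] < 1? NO.
Since E[X] ≥ 1, the first-moment bound is inconclusive at n = 1600; it does NOT by itself certify R_6(8) > 1600.

E[X] = 4845889761419059925/4738381338321616896 ≈ 1.02269; E[X] ≥ 1; first-moment method inconclusive here.


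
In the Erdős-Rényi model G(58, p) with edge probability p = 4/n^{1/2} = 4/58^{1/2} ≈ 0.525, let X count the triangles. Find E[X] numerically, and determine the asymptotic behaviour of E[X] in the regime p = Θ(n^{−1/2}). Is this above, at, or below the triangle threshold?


Number of potential triangles: C(58, 3) = 30856.
Each occurs with probability p³ ≈ (0.525)³ ≈ 1.44890e-01.
By linearity: E[X] = C(58, 3)·p³ ≈ 30856 · 1.44890e-01 ≈ 4470.721.
Since α = 1/2 < 1, p = c/n^{1/2} ≫ 1/n is above the triangle threshold p ~ 1/n. Asymptotically E[X] ~ (c³/6)·n^{3(1−α)} = (4³/6)·n^{1.5} → ∞; triangles are abundant w.h.p.

E[X] ≈ 4470.721; in regime p = Θ(1/n^{1/2}) E[X] diverges (above the triangle threshold p ~ 1/n).


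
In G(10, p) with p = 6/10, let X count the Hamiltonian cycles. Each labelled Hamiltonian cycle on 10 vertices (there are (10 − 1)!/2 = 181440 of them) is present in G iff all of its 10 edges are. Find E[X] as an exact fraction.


K_10 has (10 − 1)!/2 = 181440 labelled Hamiltonian cycles.
For each such Hamiltonian cycle H, let X_H = 1 if all 10 edges of H are present in G. Then P[X_H = 1] = p^{10} = (3/5)^{10} = 59049/9765625.
By linearity: E[X] = Σ_H E[X_H] = 181440 · p^{10} = 181440 · 59049/9765625 = 2142770112/1953125.
Numerically: E[X] ≈ 1097.1.

E[X] = 181440 · (3/5)^{10} = 2142770112/1953125 ≈ 1097.1.


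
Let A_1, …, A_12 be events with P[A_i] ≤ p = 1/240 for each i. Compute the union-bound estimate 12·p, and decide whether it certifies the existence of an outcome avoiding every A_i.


Union bound: P[∪_{i=1}^{12} A_i] ≤ Σ_i P[A_i] ≤ 12·p = 12·(1/240) = 1/20.
Numerically: 1/20 ≈ 0.0500.
Is 1/20 < 1? YES.
Since P[∪ A_i] ≤ 1/20 < 1, the complement has P[∩ A_i^c] ≥ 1 − 1/20 = 19/20 > 0, so some outcome avoids every A_i.

12·p = 1/20 ≈ 0.0500; existence CERTIFIED by the union bound.


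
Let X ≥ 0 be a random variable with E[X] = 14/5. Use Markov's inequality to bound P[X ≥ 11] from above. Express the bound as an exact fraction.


μ = E[X] = 14/5, a = 11.
Markov: P[X ≥ 11] ≤ μ/a = (14/5)/11 = 14/55.
Numerically: ≈ 0.2545.
(Since a = 11 > μ = 2.8000, the bound 14/55 is < 1 and informative.)

P[X ≥ 11] ≤ 14/55 ≈ 0.2545.


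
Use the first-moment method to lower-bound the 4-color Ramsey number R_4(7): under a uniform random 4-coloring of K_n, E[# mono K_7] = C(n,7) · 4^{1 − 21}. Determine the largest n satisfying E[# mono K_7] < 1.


We need C(n, 7) · 4^{1 − 21} < 1, i.e. C(n, 7) < 4^{21 − 1} = 1099511627776.
Check values of n near the boundary:
  n = 176: C(176, 7) = 919790691600; 919790691600 < 1099511627776? YES
  n = 177: C(177, 7) = 957664425960; 957664425960 < 1099511627776? YES
  n = 178: C(178, 7) = 996867063280; 996867063280 < 1099511627776? YES
  n = 179: C(179, 7) = 1037437234460; 1037437234460 < 1099511627776? YES
  n = 180: C(180, 7) = 1079414463600; 1079414463600 < 1099511627776? YES
  n = 181: C(181, 7) = 1122839183400; 1122839183400 < 1099511627776? NO
  n = 182: C(182, 7) = 1167752750736; 1167752750736 < 1099511627776? NO
  n = 183: C(183, 7) = 1214197462413; 1214197462413 < 1099511627776? NO
The largest n with C(n, 7) < 1099511627776 is n = 180 (where E[X] = 67463403975/68719476736 ≈ 0.981722). Hence R_4(7) > 180, i.e. R_4(7) ≥ 181.

Largest n = 180; hence R_4(7) > 180.


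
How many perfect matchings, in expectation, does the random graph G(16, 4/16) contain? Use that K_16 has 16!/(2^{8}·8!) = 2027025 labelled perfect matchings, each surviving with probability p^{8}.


K_16 has 16!/(2^{8}·8!) = 2027025 labelled perfect matchings.
For each such perfect matching H, let X_H = 1 if all 8 edges of H are present in G. Then P[X_H = 1] = p^{8} = (1/4)^{8} = 1/65536.
By linearity of expectation: E[X] = Σ_H E[X_H] = 2027025 · p^{8} = 2027025 · 1/65536 = 2027025/65536.
Numerically: E[X] ≈ 30.93.

E[X] = 2027025 · (1/4)^{8} = 2027025/65536 ≈ 30.93.


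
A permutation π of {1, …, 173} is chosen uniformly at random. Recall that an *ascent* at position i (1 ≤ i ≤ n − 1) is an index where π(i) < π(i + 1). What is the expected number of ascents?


Write X = Σ X_I over i = 1, …, 172, with X_I the indicator of one ascent.
There are 172 indicators.
For each fixed i, the pair (π(i), π(i+1)) is a uniformly random ordered pair of distinct values from {1, …, 173}; by symmetry P[π(i) < π(i+1)] = 1/2.
By linearity: E[X] = 172 · (1/2) = (173 − 1) · (1/2) = 86 ≈ 86.00000.

E[X] = 86 = 86.00000.


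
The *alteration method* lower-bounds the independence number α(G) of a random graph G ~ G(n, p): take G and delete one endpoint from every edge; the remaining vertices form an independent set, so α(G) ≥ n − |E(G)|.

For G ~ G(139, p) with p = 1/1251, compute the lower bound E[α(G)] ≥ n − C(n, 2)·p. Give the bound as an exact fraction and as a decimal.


E[|E(G)|] = C(139, 2)·p = 9591 · (1/1251) = 23/3.
E[α(G)] ≥ n − E[|E(G)|] = 139 − 23/3 = 394/3.
Numerically: ≈ 131.33333.
(This is only a lower bound; the true E[α(G)] may be larger.)

E[α(G)] ≥ 394/3 ≈ 131.33333.


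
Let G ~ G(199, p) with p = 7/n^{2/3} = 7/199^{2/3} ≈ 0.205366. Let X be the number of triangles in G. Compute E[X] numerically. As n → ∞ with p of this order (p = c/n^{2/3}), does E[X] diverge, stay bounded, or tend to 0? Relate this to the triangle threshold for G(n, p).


Number of potential triangles: C(199, 3) = 1293699.
Each occurs with probability p³ ≈ (0.205366)³ ≈ 8.66139744e-03.
By linearity: E[X] = C(199, 3)·p³ ≈ 1293699 · 8.66139744e-03 ≈ 11205.241206.
Since α = 2/3 < 1, p = c/n^{2/3} ≫ 1/n is above the triangle threshold p ~ 1/n. Asymptotically E[X] ~ (c³/6)·n^{3(1−α)} = (7³/6)·n^{1} → ∞; triangles are abundant w.h.p.

E[X] ≈ 11205.241206; in regime p = Θ(1/n^{2/3}) E[X] diverges (above the triangle threshold p ~ 1/n).


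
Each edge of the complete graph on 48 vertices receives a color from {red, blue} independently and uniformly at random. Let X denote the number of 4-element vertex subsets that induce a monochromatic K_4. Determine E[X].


Let X = Σ_S X_S over the C(48, 4) = 194580 subsets S of size 4, where X_S = 1 if the K_4 on S is monochromatic.
For a fixed S, the K_4 on S has C(4, 2) = 6 edges. P[all 6 edges red] = (1/2)^6, and likewise for blue, so P[monochromatic] = 2·(1/2)^6 = 2^{1 − 6} = 1/32.
By linearity: E[X] = C(48, 4) · 2^{1 − 6} = 194580 · 1/32 = 48645/8.
Numerically: E[X] ≈ 6080.62500.

E[X] = C(48,4)·2^(1−C(4,2)) = 48645/8 ≈ 6080.62500.


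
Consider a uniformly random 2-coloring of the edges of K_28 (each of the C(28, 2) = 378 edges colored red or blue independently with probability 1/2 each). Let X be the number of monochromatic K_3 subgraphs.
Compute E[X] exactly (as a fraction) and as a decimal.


Let X = Σ_S X_S over the C(28, 3) = 3276 subsets S of size 3, where X_S = 1 if the K_3 on S is monochromatic.
For a fixed S, the K_3 on S has C(3, 2) = 3 edges. P[all 3 edges red] = (1/2)^3, and likewise for blue, so P[monochromatic] = 2·(1/2)^3 = 2^{1 − 3} = 1/4.
Summing: E[X] = C(28, 3) · 2^{1 − 3} = 3276 · 1/4 = 819.
Numerically: E[X] ≈ 819.0000.

E[X] = C(28,3)·2^(1−C(3,2)) = 819 ≈ 819.0000.


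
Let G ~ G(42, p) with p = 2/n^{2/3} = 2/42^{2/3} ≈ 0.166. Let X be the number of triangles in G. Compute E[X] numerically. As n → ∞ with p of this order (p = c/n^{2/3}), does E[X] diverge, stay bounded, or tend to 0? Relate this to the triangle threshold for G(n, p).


Number of potential triangles: C(42, 3) = 11480.
Each occurs with probability p³ ≈ (0.166)³ ≈ 4.53515e-03.
By linearity: E[X] = C(42, 3)·p³ ≈ 11480 · 4.53515e-03 ≈ 52.063.
Since α = 2/3 < 1, p = c/n^{2/3} ≫ 1/n is above the triangle threshold p ~ 1/n. Asymptotically E[X] ~ (c³/6)·n^{3(1−α)} = (2³/6)·n^{1} → ∞; triangles are abundant w.h.p.

E[X] ≈ 52.063; in regime p = Θ(1/n^{2/3}) E[X] diverges (above the triangle threshold p ~ 1/n).


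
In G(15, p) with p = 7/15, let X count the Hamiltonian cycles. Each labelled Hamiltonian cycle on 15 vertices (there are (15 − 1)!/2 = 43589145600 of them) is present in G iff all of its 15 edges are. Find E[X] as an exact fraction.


K_15 has (15 − 1)!/2 = 43589145600 labelled Hamiltonian cycles.
For each such Hamiltonian cycle H, let X_H = 1 if all 15 edges of H are present in G. Then P[X_H = 1] = p^{15} = (7/15)^{15} = 4747561509943/437893890380859375.
By linearity: E[X] = Σ_H E[X_H] = 43589145600 · p^{15} = 43589145600 · 4747561509943/437893890380859375 = 34064551424174695424/72081298828125.
Numerically: E[X] ≈ 4.726e+05.

E[X] = 43589145600 · (7/15)^{15} = 34064551424174695424/72081298828125 ≈ 4.726e+05.


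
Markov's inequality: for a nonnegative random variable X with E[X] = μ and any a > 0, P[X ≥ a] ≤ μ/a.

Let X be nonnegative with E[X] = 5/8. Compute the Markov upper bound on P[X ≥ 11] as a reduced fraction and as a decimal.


μ = E[X] = 5/8, a = 11.
Markov: P[X ≥ 11] ≤ μ/a = (5/8)/11 = 5/88.
Numerically: ≈ 0.05682.
(Since a = 11 > μ = 0.62500, the bound 5/88 is < 1 and informative.)

P[X ≥ 11] ≤ 5/88 ≈ 0.05682.


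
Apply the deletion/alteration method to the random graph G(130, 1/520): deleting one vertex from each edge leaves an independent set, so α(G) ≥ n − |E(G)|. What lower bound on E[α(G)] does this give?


E[|E(G)|] = C(130, 2)·p = 8385 · (1/520) = 129/8.
E[α(G)] ≥ n − E[|E(G)|] = 130 − 129/8 = 911/8.
Numerically: ≈ 113.875.
(This is only a lower bound; the true E[α(G)] may be larger.)

E[α(G)] ≥ 911/8 ≈ 113.875.


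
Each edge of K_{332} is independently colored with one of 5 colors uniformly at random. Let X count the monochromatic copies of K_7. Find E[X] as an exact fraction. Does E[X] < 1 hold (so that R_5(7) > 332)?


E[X] = C(332, 7) · 5^{1 − 21} = 82772214646616 · 5^{−20} = 82772214646616/95367431640625.
As a reduced fraction: E[X] = 82772214646616/95367431640625 ≈ 0.868.
Is E[X] < 1? YES.
Since E[X] < 1, there exists a 5-coloring of K_{332} with no monochromatic K_7; hence R_5(7) > 332.

E[X] = 82772214646616/95367431640625 ≈ 0.868; E[X] < 1, so R_5(7) > 332.


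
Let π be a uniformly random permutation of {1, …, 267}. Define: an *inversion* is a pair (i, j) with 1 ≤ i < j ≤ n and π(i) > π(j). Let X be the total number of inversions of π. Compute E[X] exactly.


Write X = Σ X_I over the C(267, 2) = 35511 pairs i < j, with X_I the indicator of one inversion.
There are 35511 indicators.
For each fixed pair i < j, the values π(i) and π(j) are two distinct elements of {1, …, 267} in uniformly random order; by symmetry P[π(i) > π(j)] = 1/2.
By linearity: E[X] = 35511 · (1/2) = C(267, 2) · (1/2) = 35511/2 = 35511/2 ≈ 17755.500.

E[X] = 35511/2 = 17755.500.
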